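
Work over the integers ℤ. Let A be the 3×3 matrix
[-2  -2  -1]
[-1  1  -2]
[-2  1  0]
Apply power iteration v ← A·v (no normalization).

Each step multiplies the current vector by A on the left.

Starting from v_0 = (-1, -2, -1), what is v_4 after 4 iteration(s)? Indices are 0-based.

v_4 = (-212, -73, -78)

v_0 = (-1, -2, -1).
v_1 = A·v_0 = (7, 1, 0).
v_2 = A·v_1 = (-16, -6, -13).
v_3 = A·v_2 = (57, 36, 26).
v_4 = A·v_3 = (-212, -73, -78).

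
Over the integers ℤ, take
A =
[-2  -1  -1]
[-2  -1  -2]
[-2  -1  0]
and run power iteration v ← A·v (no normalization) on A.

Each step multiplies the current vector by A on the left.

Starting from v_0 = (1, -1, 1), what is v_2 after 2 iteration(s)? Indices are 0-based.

v_0 = (1, -1, 1).
v_1 = A·v_0 = (-2, -3, -1).
v_2 = A·v_1 = (8, 9, 7).

v_2 = (8, 9, 7)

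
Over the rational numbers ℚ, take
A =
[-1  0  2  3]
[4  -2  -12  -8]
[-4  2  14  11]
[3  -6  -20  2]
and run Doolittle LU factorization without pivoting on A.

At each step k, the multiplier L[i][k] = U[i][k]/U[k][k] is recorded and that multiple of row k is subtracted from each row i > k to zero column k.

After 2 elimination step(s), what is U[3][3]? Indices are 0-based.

U[3][3] = -1

k=0: U[0][0]=-1
  eliminate (1,0): mult=-4, new row 1: (0, -2, -4, 4); set L[1][0]=-4
  eliminate (2,0): mult=4, new row 2: (0, 2, 6, -1); set L[2][0]=4
  eliminate (3,0): mult=-3, new row 3: (0, -6, -14, 11); set L[3][0]=-3
k=1: U[1][1]=-2
  eliminate (2,1): mult=-1, new row 2: (0, 0, 2, 3); set L[2][1]=-1
  eliminate (3,1): mult=3, new row 3: (0, 0, -2, -1); set L[3][1]=3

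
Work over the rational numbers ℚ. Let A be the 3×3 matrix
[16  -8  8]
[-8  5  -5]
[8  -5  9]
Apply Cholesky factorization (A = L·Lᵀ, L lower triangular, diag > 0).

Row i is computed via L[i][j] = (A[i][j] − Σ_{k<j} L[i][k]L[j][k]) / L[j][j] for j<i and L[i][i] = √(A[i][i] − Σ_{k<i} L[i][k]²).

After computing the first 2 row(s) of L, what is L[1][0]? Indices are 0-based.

L[1][0] = -2

Step 1: L[0][0] = √(16) = 4.
  L[1][0] = (-8) / L[0][0] = -2.
Step 2: L[1][1] = √(1) = 1.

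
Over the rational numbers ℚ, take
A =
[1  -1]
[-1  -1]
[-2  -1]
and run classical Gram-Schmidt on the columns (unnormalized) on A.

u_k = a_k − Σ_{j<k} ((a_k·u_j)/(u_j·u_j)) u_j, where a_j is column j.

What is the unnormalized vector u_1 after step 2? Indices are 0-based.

u_1 = (-4/3, -2/3, -1/3)

Step 1: u_0 = a_0 = (1, -1, -2).
Step 2: u_1 = a_1 − (1/3)·u_0 = (-4/3, -2/3, -1/3).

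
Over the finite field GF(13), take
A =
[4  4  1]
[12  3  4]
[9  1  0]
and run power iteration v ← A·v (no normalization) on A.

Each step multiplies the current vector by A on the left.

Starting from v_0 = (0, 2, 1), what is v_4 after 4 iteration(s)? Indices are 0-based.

v_0 = (0, 2, 1).
v_1 = A·v_0 = (9, 10, 2).
v_2 = A·v_1 = (0, 3, 0).
v_3 = A·v_2 = (12, 9, 3).
v_4 = A·v_3 = (9, 1, 0).

v_4 = (9, 1, 0)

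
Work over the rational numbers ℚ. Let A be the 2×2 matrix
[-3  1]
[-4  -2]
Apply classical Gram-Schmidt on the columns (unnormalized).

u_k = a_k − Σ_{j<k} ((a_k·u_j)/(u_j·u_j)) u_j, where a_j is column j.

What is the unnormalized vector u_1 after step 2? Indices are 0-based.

Step 1: u_0 = a_0 = (-3, -4).
Step 2: u_1 = a_1 − (1/5)·u_0 = (8/5, -6/5).

u_1 = (8/5, -6/5)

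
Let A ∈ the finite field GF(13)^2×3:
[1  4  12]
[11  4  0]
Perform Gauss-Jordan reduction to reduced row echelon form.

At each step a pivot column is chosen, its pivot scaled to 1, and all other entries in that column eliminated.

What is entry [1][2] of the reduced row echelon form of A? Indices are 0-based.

M[1][2] = 2

pivot(0,0)=1: scale R0 → (1, 4, 12)
  clear (1,0): R1 −= (11)R0 → (0, 12, 11)
pivot(1,1)=12: scale R1 → (0, 1, 2)
  clear (0,1): R0 −= (4)R1 → (1, 0, 4)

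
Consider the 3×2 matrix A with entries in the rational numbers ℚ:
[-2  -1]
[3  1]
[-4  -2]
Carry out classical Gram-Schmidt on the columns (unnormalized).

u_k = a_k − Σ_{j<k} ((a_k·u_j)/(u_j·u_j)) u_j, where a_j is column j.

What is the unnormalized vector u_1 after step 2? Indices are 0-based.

u_1 = (-3/29, -10/29, -6/29)

Step 1: u_0 = a_0 = (-2, 3, -4).
Step 2: u_1 = a_1 − (13/29)·u_0 = (-3/29, -10/29, -6/29).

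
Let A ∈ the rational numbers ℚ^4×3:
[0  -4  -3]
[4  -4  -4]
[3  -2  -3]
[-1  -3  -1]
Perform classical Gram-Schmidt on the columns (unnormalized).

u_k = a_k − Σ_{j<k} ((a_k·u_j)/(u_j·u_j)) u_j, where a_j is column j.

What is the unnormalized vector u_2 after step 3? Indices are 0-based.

Step 1: u_0 = a_0 = (0, 4, 3, -1).
Step 2: u_1 = a_1 − (-19/26)·u_0 = (-4, -14/13, 5/26, -97/26).
Step 3: u_2 = a_2 − (-12/13)·u_0 − (506/809)·u_1 = (-403/809, 296/809, -284/809, 332/809).

u_2 = (-403/809, 296/809, -284/809, 332/809)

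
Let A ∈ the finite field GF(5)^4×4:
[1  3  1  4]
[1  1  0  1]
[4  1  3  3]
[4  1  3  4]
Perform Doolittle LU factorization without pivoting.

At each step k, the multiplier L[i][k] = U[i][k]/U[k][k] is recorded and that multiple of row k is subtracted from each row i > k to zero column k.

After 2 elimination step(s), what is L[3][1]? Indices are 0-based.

Step 1: pivot at (0,0) is 1.
  row1 ← row1 − (1)·row0  ⇒  L[1][0]=1, U row1=(0, 3, 4, 2)
  row2 ← row2 − (4)·row0  ⇒  L[2][0]=4, U row2=(0, 4, 4, 2)
  row3 ← row3 − (4)·row0  ⇒  L[3][0]=4, U row3=(0, 4, 4, 3)
Step 2: pivot at (1,1) is 3.
  row2 ← row2 − (3)·row1  ⇒  L[2][1]=3, U row2=(0, 0, 2, 1)
  row3 ← row3 − (3)·row1  ⇒  L[3][1]=3, U row3=(0, 0, 2, 2)

L[3][1] = 3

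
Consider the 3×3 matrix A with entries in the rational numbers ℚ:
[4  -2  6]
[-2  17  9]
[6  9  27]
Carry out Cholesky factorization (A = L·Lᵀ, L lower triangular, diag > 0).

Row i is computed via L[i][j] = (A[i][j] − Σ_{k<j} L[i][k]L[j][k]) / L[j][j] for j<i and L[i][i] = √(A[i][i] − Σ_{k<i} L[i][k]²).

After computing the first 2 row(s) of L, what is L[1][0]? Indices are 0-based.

L[1][0] = -1

Step 1: L[0][0] = √(4) = 2.
  L[1][0] = (-2) / L[0][0] = -1.
Step 2: L[1][1] = √(16) = 4.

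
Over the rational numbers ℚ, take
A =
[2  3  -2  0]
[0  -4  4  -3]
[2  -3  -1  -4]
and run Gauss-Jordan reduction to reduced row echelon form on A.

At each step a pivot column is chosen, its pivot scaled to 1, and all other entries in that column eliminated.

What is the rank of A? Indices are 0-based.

rank = 3

step 1: normalize row 0 (÷2) = (1, 3/2, -1, 0)
  row 2: subtract 2×row0 = (0, -6, 1, -4)
step 2: normalize row 1 (÷-4) = (0, 1, -1, 3/4)
  row 0: subtract 3/2×row1 = (1, 0, 1/2, -9/8)
  row 2: subtract -6×row1 = (0, 0, -5, 1/2)
step 3: normalize row 2 (÷-5) = (0, 0, 1, -1/10)
  row 0: subtract 1/2×row2 = (1, 0, 0, -43/40)
  row 1: subtract -1×row2 = (0, 1, 0, 13/20)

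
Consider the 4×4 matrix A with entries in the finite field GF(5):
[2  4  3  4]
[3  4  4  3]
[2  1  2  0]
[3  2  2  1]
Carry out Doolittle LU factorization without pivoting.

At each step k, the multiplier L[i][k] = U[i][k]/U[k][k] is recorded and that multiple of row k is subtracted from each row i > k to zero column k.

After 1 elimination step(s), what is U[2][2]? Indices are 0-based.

k=0: U[0][0]=2
  eliminate (1,0): mult=4, new row 1: (0, 3, 2, 2); set L[1][0]=4
  eliminate (2,0): mult=1, new row 2: (0, 2, 4, 1); set L[2][0]=1
  eliminate (3,0): mult=4, new row 3: (0, 1, 0, 0); set L[3][0]=4

U[2][2] = 4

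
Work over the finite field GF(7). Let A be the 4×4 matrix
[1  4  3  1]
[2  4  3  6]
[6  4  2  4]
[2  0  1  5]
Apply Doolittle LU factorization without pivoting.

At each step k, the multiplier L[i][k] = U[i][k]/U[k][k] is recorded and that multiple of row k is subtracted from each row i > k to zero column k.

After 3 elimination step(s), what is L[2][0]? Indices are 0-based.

L[2][0] = 6

k=0: U[0][0]=1
  eliminate (1,0): mult=2, new row 1: (0, 3, 4, 4); set L[1][0]=2
  eliminate (2,0): mult=6, new row 2: (0, 1, 5, 5); set L[2][0]=6
  eliminate (3,0): mult=2, new row 3: (0, 6, 2, 3); set L[3][0]=2
k=1: U[1][1]=3
  eliminate (2,1): mult=5, new row 2: (0, 0, 6, 6); set L[2][1]=5
  eliminate (3,1): mult=2, new row 3: (0, 0, 1, 2); set L[3][1]=2
k=2: U[2][2]=6
  eliminate (3,2): mult=6, new row 3: (0, 0, 0, 1); set L[3][2]=6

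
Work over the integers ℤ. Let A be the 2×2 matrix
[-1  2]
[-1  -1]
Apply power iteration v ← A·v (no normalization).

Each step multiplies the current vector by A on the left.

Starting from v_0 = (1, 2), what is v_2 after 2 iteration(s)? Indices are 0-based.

v_0 = (1, 2).
v_1 = A·v_0 = (3, -3).
v_2 = A·v_1 = (-9, 0).

v_2 = (-9, 0)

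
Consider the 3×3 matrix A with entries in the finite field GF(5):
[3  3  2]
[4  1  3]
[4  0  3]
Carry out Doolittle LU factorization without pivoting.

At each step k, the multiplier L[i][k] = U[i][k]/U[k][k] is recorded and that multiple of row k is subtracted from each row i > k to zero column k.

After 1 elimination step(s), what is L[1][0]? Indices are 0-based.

k=0: U[0][0]=3
  eliminate (1,0): mult=3, new row 1: (0, 2, 2); set L[1][0]=3
  eliminate (2,0): mult=3, new row 2: (0, 1, 2); set L[2][0]=3

L[1][0] = 3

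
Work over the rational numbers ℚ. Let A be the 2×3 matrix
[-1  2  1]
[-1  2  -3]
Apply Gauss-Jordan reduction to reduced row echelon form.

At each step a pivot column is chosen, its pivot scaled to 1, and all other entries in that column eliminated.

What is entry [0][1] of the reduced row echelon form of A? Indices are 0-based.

M[0][1] = -2

[1] R0 /= -1  ⇒  (1, -2, -1)
     R1 -= -1·R0  ⇒  (0, 0, -4)
column 1 empty below row 1
[2] R1 /= -4  ⇒  (0, 0, 1)
     R0 -= -1·R1  ⇒  (1, -2, 0)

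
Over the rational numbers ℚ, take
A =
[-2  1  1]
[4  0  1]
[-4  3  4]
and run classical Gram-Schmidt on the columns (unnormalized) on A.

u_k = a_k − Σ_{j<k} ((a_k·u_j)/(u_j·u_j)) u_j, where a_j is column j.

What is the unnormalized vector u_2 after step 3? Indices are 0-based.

u_2 = (-6/41, -1/41, 2/41)

Step 1: u_0 = a_0 = (-2, 4, -4).
Step 2: u_1 = a_1 − (-7/18)·u_0 = (2/9, 14/9, 13/9).
Step 3: u_2 = a_2 − (-7/18)·u_0 − (68/41)·u_1 = (-6/41, -1/41, 2/41).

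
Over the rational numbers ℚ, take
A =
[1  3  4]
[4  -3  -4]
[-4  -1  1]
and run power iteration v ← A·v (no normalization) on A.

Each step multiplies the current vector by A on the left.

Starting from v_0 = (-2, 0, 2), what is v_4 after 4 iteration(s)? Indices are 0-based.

v_4 = (-322, 832, -318)

v_0 = (-2, 0, 2).
v_1 = A·v_0 = (6, -16, 10).
v_2 = A·v_1 = (-2, 32, 2).
v_3 = A·v_2 = (102, -112, -22).
v_4 = A·v_3 = (-322, 832, -318).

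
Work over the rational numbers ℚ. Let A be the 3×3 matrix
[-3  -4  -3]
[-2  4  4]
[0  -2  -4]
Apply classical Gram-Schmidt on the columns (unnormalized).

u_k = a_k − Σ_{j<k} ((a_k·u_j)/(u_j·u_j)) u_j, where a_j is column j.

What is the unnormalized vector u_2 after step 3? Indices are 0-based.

Step 1: u_0 = a_0 = (-3, -2, 0).
Step 2: u_1 = a_1 − (4/13)·u_0 = (-40/13, 60/13, -2).
Step 3: u_2 = a_2 − (1/13)·u_0 − (116/113)·u_1 = (44/113, -66/113, -220/113).

u_2 = (44/113, -66/113, -220/113)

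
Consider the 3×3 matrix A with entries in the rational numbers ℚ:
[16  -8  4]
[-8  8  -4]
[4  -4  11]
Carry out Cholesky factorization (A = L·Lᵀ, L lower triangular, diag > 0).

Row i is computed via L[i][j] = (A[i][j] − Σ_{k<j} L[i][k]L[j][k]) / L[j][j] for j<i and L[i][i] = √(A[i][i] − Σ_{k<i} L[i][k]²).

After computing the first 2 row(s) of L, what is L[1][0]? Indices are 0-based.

Step 1: L[0][0] = √(16) = 4.
  L[1][0] = (-8) / L[0][0] = -2.
Step 2: L[1][1] = √(4) = 2.

L[1][0] = -2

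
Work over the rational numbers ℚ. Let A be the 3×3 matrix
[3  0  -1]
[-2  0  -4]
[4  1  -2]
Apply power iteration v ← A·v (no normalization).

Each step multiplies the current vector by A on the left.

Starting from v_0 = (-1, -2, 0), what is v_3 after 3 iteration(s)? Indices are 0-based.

v_0 = (-1, -2, 0).
v_1 = A·v_0 = (-3, 2, -6).
v_2 = A·v_1 = (-3, 30, 2).
v_3 = A·v_2 = (-11, -2, 14).

v_3 = (-11, -2, 14)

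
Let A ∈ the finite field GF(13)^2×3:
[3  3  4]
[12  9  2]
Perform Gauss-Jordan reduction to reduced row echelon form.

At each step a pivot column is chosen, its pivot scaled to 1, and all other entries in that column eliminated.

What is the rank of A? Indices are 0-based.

rank = 2

[1] R0 /= 3  ⇒  (1, 1, 10)
     R1 -= 12·R0  ⇒  (0, 10, 12)
[2] R1 /= 10  ⇒  (0, 1, 9)
     R0 -= 1·R1  ⇒  (1, 0, 1)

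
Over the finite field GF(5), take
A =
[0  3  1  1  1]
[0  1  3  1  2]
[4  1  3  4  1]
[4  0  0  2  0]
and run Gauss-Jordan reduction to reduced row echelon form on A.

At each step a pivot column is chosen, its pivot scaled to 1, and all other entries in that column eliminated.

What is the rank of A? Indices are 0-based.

pivot(0,0): swap R0↔R2
pivot(0,0)=4: scale R0 → (1, 4, 2, 1, 4)
  clear (3,0): R3 −= (4)R0 → (0, 4, 2, 3, 4)
pivot(1,1)=1: scale R1 → (0, 1, 3, 1, 2)
  clear (0,1): R0 −= (4)R1 → (1, 0, 0, 2, 1)
  clear (2,1): R2 −= (3)R1 → (0, 0, 2, 3, 0)
  clear (3,1): R3 −= (4)R1 → (0, 0, 0, 4, 1)
pivot(2,2)=2: scale R2 → (0, 0, 1, 4, 0)
  clear (1,2): R1 −= (3)R2 → (0, 1, 0, 4, 2)
pivot(3,3)=4: scale R3 → (0, 0, 0, 1, 4)
  clear (0,3): R0 −= (2)R3 → (1, 0, 0, 0, 3)
  clear (1,3): R1 −= (4)R3 → (0, 1, 0, 0, 1)
  clear (2,3): R2 −= (4)R3 → (0, 0, 1, 0, 4)

rank = 4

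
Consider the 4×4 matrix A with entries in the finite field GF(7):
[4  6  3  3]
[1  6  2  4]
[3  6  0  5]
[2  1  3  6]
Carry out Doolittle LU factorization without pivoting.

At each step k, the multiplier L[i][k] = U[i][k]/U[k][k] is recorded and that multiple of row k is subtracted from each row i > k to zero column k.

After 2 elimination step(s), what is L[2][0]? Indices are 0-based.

L[2][0] = 6

[col 0] pivot 4
  R1 -= 2*R0 → (0, 1, 3, 5)  (L[1][0] := 2)
  R2 -= 6*R0 → (0, 5, 3, 1)  (L[2][0] := 6)
  R3 -= 4*R0 → (0, 5, 5, 1)  (L[3][0] := 4)
[col 1] pivot 1
  R2 -= 5*R1 → (0, 0, 2, 4)  (L[2][1] := 5)
  R3 -= 5*R1 → (0, 0, 4, 4)  (L[3][1] := 5)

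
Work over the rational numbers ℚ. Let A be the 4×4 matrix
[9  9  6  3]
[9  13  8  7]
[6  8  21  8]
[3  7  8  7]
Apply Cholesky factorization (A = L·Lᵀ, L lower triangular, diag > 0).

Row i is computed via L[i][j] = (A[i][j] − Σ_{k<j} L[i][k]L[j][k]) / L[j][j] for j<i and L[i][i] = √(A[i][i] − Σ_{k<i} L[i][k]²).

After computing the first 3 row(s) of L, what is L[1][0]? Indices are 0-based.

L[1][0] = 3

Step 1: L[0][0] = √(9) = 3.
  L[1][0] = (9) / L[0][0] = 3.
Step 2: L[1][1] = √(4) = 2.
  L[2][0] = (6) / L[0][0] = 2.
  L[2][1] = (2) / L[1][1] = 1.
Step 3: L[2][2] = √(16) = 4.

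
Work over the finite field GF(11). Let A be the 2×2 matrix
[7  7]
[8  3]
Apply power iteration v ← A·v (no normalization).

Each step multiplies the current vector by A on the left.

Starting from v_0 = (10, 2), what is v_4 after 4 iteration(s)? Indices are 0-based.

v_0 = (10, 2).
v_1 = A·v_0 = (7, 9).
v_2 = A·v_1 = (2, 6).
v_3 = A·v_2 = (1, 1).
v_4 = A·v_3 = (3, 0).

v_4 = (3, 0)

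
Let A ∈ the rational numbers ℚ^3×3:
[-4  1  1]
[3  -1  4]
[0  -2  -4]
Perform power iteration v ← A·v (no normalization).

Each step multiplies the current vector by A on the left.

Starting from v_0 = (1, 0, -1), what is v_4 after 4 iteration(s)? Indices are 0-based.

v_0 = (1, 0, -1).
v_1 = A·v_0 = (-5, -1, 4).
v_2 = A·v_1 = (23, 2, -14).
v_3 = A·v_2 = (-104, 11, 52).
v_4 = A·v_3 = (479, -115, -230).

v_4 = (479, -115, -230)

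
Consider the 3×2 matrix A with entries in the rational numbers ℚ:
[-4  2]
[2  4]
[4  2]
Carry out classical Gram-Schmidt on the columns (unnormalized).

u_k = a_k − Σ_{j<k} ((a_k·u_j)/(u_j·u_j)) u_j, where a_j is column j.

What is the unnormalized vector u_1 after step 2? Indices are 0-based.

Step 1: u_0 = a_0 = (-4, 2, 4).
Step 2: u_1 = a_1 − (2/9)·u_0 = (26/9, 32/9, 10/9).

u_1 = (26/9, 32/9, 10/9)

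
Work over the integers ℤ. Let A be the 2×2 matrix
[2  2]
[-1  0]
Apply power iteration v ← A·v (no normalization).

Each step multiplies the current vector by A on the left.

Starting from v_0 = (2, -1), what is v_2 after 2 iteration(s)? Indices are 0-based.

v_0 = (2, -1).
v_1 = A·v_0 = (2, -2).
v_2 = A·v_1 = (0, -2).

v_2 = (0, -2)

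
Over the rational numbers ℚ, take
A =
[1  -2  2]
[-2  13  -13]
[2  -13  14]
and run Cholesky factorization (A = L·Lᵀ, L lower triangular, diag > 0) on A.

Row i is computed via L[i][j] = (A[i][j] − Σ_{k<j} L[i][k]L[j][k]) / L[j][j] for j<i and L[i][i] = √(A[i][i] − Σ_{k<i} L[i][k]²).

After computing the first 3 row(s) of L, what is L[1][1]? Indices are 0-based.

Step 1: L[0][0] = √(1) = 1.
  L[1][0] = (-2) / L[0][0] = -2.
Step 2: L[1][1] = √(9) = 3.
  L[2][0] = (2) / L[0][0] = 2.
  L[2][1] = (-9) / L[1][1] = -3.
Step 3: L[2][2] = √(1) = 1.

L[1][1] = 3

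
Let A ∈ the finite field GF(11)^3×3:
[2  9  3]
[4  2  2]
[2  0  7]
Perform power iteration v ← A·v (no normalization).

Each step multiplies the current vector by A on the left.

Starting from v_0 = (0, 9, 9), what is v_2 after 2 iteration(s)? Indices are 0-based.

v_2 = (3, 3, 8)

v_0 = (0, 9, 9).
v_1 = A·v_0 = (9, 3, 8).
v_2 = A·v_1 = (3, 3, 8).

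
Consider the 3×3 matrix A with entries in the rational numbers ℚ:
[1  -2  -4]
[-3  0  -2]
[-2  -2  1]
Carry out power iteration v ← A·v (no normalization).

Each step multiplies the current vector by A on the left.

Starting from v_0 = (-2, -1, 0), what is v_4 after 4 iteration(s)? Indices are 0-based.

v_0 = (-2, -1, 0).
v_1 = A·v_0 = (0, 6, 6).
v_2 = A·v_1 = (-36, -12, -6).
v_3 = A·v_2 = (12, 120, 90).
v_4 = A·v_3 = (-588, -216, -174).

v_4 = (-588, -216, -174)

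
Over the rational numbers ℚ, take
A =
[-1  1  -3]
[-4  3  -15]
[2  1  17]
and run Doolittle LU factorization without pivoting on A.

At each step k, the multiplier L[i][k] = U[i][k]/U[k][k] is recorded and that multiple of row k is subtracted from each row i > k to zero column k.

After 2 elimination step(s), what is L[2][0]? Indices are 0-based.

L[2][0] = -2

Step 1: pivot at (0,0) is -1.
  row1 ← row1 − (4)·row0  ⇒  L[1][0]=4, U row1=(0, -1, -3)
  row2 ← row2 − (-2)·row0  ⇒  L[2][0]=-2, U row2=(0, 3, 11)
Step 2: pivot at (1,1) is -1.
  row2 ← row2 − (-3)·row1  ⇒  L[2][1]=-3, U row2=(0, 0, 2)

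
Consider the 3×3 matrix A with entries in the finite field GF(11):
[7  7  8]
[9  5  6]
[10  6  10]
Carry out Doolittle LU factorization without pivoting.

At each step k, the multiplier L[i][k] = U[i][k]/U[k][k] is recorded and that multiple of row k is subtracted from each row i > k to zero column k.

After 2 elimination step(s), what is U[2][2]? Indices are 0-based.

[col 0] pivot 7
  R1 -= 6*R0 → (0, 7, 2)  (L[1][0] := 6)
  R2 -= 3*R0 → (0, 7, 8)  (L[2][0] := 3)
[col 1] pivot 7
  R2 -= 1*R1 → (0, 0, 6)  (L[2][1] := 1)

U[2][2] = 6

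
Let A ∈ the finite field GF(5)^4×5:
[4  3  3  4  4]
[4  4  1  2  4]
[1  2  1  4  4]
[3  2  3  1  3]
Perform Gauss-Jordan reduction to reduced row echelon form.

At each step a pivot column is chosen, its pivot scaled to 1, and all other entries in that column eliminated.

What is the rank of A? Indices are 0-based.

step 1: normalize row 0 (÷4) = (1, 2, 2, 1, 1)
  row 1: subtract 4×row0 = (0, 1, 3, 3, 0)
  row 2: subtract 1×row0 = (0, 0, 4, 3, 3)
  row 3: subtract 3×row0 = (0, 1, 2, 3, 0)
step 2: normalize row 1 (÷1) = (0, 1, 3, 3, 0)
  row 0: subtract 2×row1 = (1, 0, 1, 0, 1)
  row 3: subtract 1×row1 = (0, 0, 4, 0, 0)
step 3: normalize row 2 (÷4) = (0, 0, 1, 2, 2)
  row 0: subtract 1×row2 = (1, 0, 0, 3, 4)
  row 1: subtract 3×row2 = (0, 1, 0, 2, 4)
  row 3: subtract 4×row2 = (0, 0, 0, 2, 2)
step 4: normalize row 3 (÷2) = (0, 0, 0, 1, 1)
  row 0: subtract 3×row3 = (1, 0, 0, 0, 1)
  row 1: subtract 2×row3 = (0, 1, 0, 0, 2)
  row 2: subtract 2×row3 = (0, 0, 1, 0, 0)

rank = 4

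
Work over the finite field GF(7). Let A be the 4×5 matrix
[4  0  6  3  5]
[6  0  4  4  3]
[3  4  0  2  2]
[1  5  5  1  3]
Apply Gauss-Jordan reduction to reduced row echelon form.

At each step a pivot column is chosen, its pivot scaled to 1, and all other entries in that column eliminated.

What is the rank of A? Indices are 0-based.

rank = 4

step 1: normalize row 0 (÷4) = (1, 0, 5, 6, 3)
  row 1: subtract 6×row0 = (0, 0, 2, 3, 6)
  row 2: subtract 3×row0 = (0, 4, 6, 5, 0)
  row 3: subtract 1×row0 = (0, 5, 0, 2, 0)
step 2: exchange rows 1,2
step 2: normalize row 1 (÷4) = (0, 1, 5, 3, 0)
  row 3: subtract 5×row1 = (0, 0, 3, 1, 0)
step 3: normalize row 2 (÷2) = (0, 0, 1, 5, 3)
  row 0: subtract 5×row2 = (1, 0, 0, 2, 2)
  row 1: subtract 5×row2 = (0, 1, 0, 6, 6)
  row 3: subtract 3×row2 = (0, 0, 0, 0, 5)
skip col 3 (zero from row 3)
step 4: normalize row 3 (÷5) = (0, 0, 0, 0, 1)
  row 0: subtract 2×row3 = (1, 0, 0, 2, 0)
  row 1: subtract 6×row3 = (0, 1, 0, 6, 0)
  row 2: subtract 3×row3 = (0, 0, 1, 5, 0)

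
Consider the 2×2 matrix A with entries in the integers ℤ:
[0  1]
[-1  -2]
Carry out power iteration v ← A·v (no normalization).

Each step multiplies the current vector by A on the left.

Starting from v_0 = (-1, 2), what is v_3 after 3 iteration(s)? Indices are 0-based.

v_3 = (4, -5)

v_0 = (-1, 2).
v_1 = A·v_0 = (2, -3).
v_2 = A·v_1 = (-3, 4).
v_3 = A·v_2 = (4, -5).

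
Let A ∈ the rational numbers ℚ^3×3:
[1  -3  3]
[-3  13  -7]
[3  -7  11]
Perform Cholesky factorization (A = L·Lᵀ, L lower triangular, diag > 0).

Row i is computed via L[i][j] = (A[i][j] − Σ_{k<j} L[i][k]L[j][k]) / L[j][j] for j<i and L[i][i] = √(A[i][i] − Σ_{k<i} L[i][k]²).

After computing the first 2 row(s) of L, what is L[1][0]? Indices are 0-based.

Step 1: L[0][0] = √(1) = 1.
  L[1][0] = (-3) / L[0][0] = -3.
Step 2: L[1][1] = √(4) = 2.

L[1][0] = -3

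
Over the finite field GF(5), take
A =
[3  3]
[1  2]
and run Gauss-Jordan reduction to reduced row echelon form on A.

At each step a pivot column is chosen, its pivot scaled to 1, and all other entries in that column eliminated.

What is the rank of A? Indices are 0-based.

rank = 2

[1] R0 /= 3  ⇒  (1, 1)
     R1 -= 1·R0  ⇒  (0, 1)
[2] R1 /= 1  ⇒  (0, 1)
     R0 -= 1·R1  ⇒  (1, 0)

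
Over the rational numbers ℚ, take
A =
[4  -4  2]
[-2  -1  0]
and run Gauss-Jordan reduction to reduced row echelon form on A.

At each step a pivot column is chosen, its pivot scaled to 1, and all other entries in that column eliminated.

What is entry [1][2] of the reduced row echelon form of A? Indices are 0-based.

M[1][2] = -1/3

pivot(0,0)=4: scale R0 → (1, -1, 1/2)
  clear (1,0): R1 −= (-2)R0 → (0, -3, 1)
pivot(1,1)=-3: scale R1 → (0, 1, -1/3)
  clear (0,1): R0 −= (-1)R1 → (1, 0, 1/6)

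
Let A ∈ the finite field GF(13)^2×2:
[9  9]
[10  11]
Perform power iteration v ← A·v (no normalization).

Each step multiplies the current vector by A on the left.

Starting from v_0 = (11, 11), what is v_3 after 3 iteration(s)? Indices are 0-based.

v_0 = (11, 11).
v_1 = A·v_0 = (3, 10).
v_2 = A·v_1 = (0, 10).
v_3 = A·v_2 = (12, 6).

v_3 = (12, 6)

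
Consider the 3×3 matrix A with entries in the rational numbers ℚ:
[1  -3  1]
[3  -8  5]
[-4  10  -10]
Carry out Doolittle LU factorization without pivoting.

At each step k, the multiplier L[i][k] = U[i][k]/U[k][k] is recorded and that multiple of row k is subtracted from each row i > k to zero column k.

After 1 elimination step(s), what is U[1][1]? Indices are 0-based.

[col 0] pivot 1
  R1 -= 3*R0 → (0, 1, 2)  (L[1][0] := 3)
  R2 -= -4*R0 → (0, -2, -6)  (L[2][0] := -4)

U[1][1] = 1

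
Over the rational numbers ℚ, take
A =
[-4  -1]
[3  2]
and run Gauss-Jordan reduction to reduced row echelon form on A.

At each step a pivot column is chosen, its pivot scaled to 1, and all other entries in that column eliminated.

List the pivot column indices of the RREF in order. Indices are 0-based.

pivot columns: 0, 1

step 1: normalize row 0 (÷-4) = (1, 1/4)
  row 1: subtract 3×row0 = (0, 5/4)
step 2: normalize row 1 (÷5/4) = (0, 1)
  row 0: subtract 1/4×row1 = (1, 0)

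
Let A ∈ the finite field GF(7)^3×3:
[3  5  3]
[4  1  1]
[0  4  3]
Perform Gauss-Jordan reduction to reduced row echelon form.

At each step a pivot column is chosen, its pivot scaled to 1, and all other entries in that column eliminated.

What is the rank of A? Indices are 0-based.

pivot(0,0)=3: scale R0 → (1, 4, 1)
  clear (1,0): R1 −= (4)R0 → (0, 6, 4)
pivot(1,1)=6: scale R1 → (0, 1, 3)
  clear (0,1): R0 −= (4)R1 → (1, 0, 3)
  clear (2,1): R2 −= (4)R1 → (0, 0, 5)
pivot(2,2)=5: scale R2 → (0, 0, 1)
  clear (0,2): R0 −= (3)R2 → (1, 0, 0)
  clear (1,2): R1 −= (3)R2 → (0, 1, 0)

rank = 3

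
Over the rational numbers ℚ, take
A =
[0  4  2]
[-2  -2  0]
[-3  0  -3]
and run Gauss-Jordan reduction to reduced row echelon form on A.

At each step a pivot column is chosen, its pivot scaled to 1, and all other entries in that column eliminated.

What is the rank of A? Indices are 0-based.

pivot(0,0): swap R0↔R1
pivot(0,0)=-2: scale R0 → (1, 1, 0)
  clear (2,0): R2 −= (-3)R0 → (0, 3, -3)
pivot(1,1)=4: scale R1 → (0, 1, 1/2)
  clear (0,1): R0 −= (1)R1 → (1, 0, -1/2)
  clear (2,1): R2 −= (3)R1 → (0, 0, -9/2)
pivot(2,2)=-9/2: scale R2 → (0, 0, 1)
  clear (0,2): R0 −= (-1/2)R2 → (1, 0, 0)
  clear (1,2): R1 −= (1/2)R2 → (0, 1, 0)

rank = 3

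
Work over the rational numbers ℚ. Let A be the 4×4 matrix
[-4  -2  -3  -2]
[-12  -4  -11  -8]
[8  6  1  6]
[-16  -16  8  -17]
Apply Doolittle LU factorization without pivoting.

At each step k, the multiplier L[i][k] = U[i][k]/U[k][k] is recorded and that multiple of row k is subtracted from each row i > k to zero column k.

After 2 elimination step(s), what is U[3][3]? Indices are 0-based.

U[3][3] = -17

Step 1: pivot at (0,0) is -4.
  row1 ← row1 − (3)·row0  ⇒  L[1][0]=3, U row1=(0, 2, -2, -2)
  row2 ← row2 − (-2)·row0  ⇒  L[2][0]=-2, U row2=(0, 2, -5, 2)
  row3 ← row3 − (4)·row0  ⇒  L[3][0]=4, U row3=(0, -8, 20, -9)
Step 2: pivot at (1,1) is 2.
  row2 ← row2 − (1)·row1  ⇒  L[2][1]=1, U row2=(0, 0, -3, 4)
  row3 ← row3 − (-4)·row1  ⇒  L[3][1]=-4, U row3=(0, 0, 12, -17)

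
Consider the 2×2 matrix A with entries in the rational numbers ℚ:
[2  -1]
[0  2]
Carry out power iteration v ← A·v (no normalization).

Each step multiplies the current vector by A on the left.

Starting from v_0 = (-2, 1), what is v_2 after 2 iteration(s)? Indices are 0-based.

v_2 = (-12, 4)

v_0 = (-2, 1).
v_1 = A·v_0 = (-5, 2).
v_2 = A·v_1 = (-12, 4).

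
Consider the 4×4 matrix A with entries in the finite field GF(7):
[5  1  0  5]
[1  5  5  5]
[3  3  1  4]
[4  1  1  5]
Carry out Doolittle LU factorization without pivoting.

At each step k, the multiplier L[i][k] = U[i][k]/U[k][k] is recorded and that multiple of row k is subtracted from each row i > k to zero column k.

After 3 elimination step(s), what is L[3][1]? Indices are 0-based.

Step 1: pivot at (0,0) is 5.
  row1 ← row1 − (3)·row0  ⇒  L[1][0]=3, U row1=(0, 2, 5, 4)
  row2 ← row2 − (2)·row0  ⇒  L[2][0]=2, U row2=(0, 1, 1, 1)
  row3 ← row3 − (5)·row0  ⇒  L[3][0]=5, U row3=(0, 3, 1, 1)
Step 2: pivot at (1,1) is 2.
  row2 ← row2 − (4)·row1  ⇒  L[2][1]=4, U row2=(0, 0, 2, 6)
  row3 ← row3 − (5)·row1  ⇒  L[3][1]=5, U row3=(0, 0, 4, 2)
Step 3: pivot at (2,2) is 2.
  row3 ← row3 − (2)·row2  ⇒  L[3][2]=2, U row3=(0, 0, 0, 4)

L[3][1] = 5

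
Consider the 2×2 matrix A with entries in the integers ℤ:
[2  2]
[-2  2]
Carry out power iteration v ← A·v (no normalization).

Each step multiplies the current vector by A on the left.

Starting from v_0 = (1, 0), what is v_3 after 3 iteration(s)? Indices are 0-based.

v_3 = (-16, -16)

v_0 = (1, 0).
v_1 = A·v_0 = (2, -2).
v_2 = A·v_1 = (0, -8).
v_3 = A·v_2 = (-16, -16).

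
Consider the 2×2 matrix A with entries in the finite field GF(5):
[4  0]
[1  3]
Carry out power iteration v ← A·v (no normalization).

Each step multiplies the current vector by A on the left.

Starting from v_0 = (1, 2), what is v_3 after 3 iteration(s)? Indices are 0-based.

v_3 = (4, 1)

v_0 = (1, 2).
v_1 = A·v_0 = (4, 2).
v_2 = A·v_1 = (1, 0).
v_3 = A·v_2 = (4, 1).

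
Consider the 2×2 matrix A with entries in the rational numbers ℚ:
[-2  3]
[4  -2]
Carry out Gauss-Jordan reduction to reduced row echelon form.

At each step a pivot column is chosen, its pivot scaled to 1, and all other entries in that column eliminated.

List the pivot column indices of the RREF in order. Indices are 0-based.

pivot columns: 0, 1

step 1: normalize row 0 (÷-2) = (1, -3/2)
  row 1: subtract 4×row0 = (0, 4)
step 2: normalize row 1 (÷4) = (0, 1)
  row 0: subtract -3/2×row1 = (1, 0)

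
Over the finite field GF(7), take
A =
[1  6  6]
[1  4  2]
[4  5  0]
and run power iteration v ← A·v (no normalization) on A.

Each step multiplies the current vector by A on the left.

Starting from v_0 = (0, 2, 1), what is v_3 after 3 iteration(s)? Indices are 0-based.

v_0 = (0, 2, 1).
v_1 = A·v_0 = (4, 3, 3).
v_2 = A·v_1 = (5, 1, 3).
v_3 = A·v_2 = (1, 1, 4).

v_3 = (1, 1, 4)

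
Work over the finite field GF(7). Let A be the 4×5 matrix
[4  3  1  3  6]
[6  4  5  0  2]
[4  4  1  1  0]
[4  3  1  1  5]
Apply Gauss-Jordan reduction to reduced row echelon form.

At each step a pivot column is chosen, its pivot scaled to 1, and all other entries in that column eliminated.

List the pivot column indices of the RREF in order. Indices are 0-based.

step 1: normalize row 0 (÷4) = (1, 6, 2, 6, 5)
  row 1: subtract 6×row0 = (0, 3, 0, 6, 0)
  row 2: subtract 4×row0 = (0, 1, 0, 5, 1)
  row 3: subtract 4×row0 = (0, 0, 0, 5, 6)
step 2: normalize row 1 (÷3) = (0, 1, 0, 2, 0)
  row 0: subtract 6×row1 = (1, 0, 2, 1, 5)
  row 2: subtract 1×row1 = (0, 0, 0, 3, 1)
skip col 2 (zero from row 2)
step 3: normalize row 2 (÷3) = (0, 0, 0, 1, 5)
  row 0: subtract 1×row2 = (1, 0, 2, 0, 0)
  row 1: subtract 2×row2 = (0, 1, 0, 0, 4)
  row 3: subtract 5×row2 = (0, 0, 0, 0, 2)
step 4: normalize row 3 (÷2) = (0, 0, 0, 0, 1)
  row 1: subtract 4×row3 = (0, 1, 0, 0, 0)
  row 2: subtract 5×row3 = (0, 0, 0, 1, 0)

pivot columns: 0, 1, 3, 4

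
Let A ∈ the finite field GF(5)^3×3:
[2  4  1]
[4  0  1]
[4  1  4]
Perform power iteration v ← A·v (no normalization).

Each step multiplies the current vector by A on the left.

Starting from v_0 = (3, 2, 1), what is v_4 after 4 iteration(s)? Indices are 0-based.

v_0 = (3, 2, 1).
v_1 = A·v_0 = (0, 3, 3).
v_2 = A·v_1 = (0, 3, 0).
v_3 = A·v_2 = (2, 0, 3).
v_4 = A·v_3 = (2, 1, 0).

v_4 = (2, 1, 0)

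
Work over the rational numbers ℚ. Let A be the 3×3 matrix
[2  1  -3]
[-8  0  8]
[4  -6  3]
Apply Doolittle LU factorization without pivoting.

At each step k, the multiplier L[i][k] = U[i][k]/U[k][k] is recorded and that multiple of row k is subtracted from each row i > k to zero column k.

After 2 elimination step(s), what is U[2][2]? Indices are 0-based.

[col 0] pivot 2
  R1 -= -4*R0 → (0, 4, -4)  (L[1][0] := -4)
  R2 -= 2*R0 → (0, -8, 9)  (L[2][0] := 2)
[col 1] pivot 4
  R2 -= -2*R1 → (0, 0, 1)  (L[2][1] := -2)

U[2][2] = 1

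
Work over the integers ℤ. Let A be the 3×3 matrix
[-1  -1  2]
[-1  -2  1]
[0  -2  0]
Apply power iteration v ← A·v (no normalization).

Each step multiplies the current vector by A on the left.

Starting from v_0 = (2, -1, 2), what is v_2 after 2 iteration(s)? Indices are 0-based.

v_2 = (-1, -5, -4)

v_0 = (2, -1, 2).
v_1 = A·v_0 = (3, 2, 2).
v_2 = A·v_1 = (-1, -5, -4).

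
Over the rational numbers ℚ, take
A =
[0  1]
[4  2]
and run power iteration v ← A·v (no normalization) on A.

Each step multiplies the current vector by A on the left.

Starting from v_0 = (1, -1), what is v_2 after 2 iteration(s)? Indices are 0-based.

v_0 = (1, -1).
v_1 = A·v_0 = (-1, 2).
v_2 = A·v_1 = (2, 0).

v_2 = (2, 0)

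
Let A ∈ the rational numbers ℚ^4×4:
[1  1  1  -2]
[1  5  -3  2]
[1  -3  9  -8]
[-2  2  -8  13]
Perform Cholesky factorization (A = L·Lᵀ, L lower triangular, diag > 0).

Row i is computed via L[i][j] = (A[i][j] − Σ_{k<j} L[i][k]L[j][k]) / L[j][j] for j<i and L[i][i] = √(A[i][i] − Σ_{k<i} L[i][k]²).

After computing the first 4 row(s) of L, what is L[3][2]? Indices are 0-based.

L[3][2] = -1

Step 1: L[0][0] = √(1) = 1.
  L[1][0] = (1) / L[0][0] = 1.
Step 2: L[1][1] = √(4) = 2.
  L[2][0] = (1) / L[0][0] = 1.
  L[2][1] = (-4) / L[1][1] = -2.
Step 3: L[2][2] = √(4) = 2.
  L[3][0] = (-2) / L[0][0] = -2.
  L[3][1] = (4) / L[1][1] = 2.
  L[3][2] = (-2) / L[2][2] = -1.
Step 4: L[3][3] = √(4) = 2.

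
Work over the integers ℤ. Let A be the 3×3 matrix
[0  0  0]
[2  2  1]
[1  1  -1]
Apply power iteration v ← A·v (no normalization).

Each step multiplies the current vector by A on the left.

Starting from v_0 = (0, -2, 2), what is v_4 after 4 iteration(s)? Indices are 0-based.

v_0 = (0, -2, 2).
v_1 = A·v_0 = (0, -2, -4).
v_2 = A·v_1 = (0, -8, 2).
v_3 = A·v_2 = (0, -14, -10).
v_4 = A·v_3 = (0, -38, -4).

v_4 = (0, -38, -4)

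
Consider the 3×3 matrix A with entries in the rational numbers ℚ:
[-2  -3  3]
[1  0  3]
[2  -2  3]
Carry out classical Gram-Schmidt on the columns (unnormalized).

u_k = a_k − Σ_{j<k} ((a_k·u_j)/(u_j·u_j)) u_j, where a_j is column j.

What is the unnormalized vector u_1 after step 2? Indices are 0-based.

Step 1: u_0 = a_0 = (-2, 1, 2).
Step 2: u_1 = a_1 − (2/9)·u_0 = (-23/9, -2/9, -22/9).

u_1 = (-23/9, -2/9, -22/9)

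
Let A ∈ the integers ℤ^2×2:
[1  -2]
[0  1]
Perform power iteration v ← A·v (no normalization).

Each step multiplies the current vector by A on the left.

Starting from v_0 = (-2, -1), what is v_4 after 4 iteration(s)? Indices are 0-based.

v_4 = (6, -1)

v_0 = (-2, -1).
v_1 = A·v_0 = (0, -1).
v_2 = A·v_1 = (2, -1).
v_3 = A·v_2 = (4, -1).
v_4 = A·v_3 = (6, -1).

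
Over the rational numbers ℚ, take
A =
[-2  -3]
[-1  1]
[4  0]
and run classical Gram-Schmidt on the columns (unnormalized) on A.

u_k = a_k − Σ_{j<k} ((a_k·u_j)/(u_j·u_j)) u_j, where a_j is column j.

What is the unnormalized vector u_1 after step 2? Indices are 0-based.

u_1 = (-53/21, 26/21, -20/21)

Step 1: u_0 = a_0 = (-2, -1, 4).
Step 2: u_1 = a_1 − (5/21)·u_0 = (-53/21, 26/21, -20/21).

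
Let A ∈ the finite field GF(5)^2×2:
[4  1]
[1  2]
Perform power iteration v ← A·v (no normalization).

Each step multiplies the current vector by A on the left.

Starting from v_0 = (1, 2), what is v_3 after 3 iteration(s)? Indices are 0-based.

v_0 = (1, 2).
v_1 = A·v_0 = (1, 0).
v_2 = A·v_1 = (4, 1).
v_3 = A·v_2 = (2, 1).

v_3 = (2, 1)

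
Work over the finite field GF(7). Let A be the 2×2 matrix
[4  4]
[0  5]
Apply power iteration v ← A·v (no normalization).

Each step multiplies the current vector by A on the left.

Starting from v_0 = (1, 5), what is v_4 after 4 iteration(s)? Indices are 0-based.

v_0 = (1, 5).
v_1 = A·v_0 = (3, 4).
v_2 = A·v_1 = (0, 6).
v_3 = A·v_2 = (3, 2).
v_4 = A·v_3 = (6, 3).

v_4 = (6, 3)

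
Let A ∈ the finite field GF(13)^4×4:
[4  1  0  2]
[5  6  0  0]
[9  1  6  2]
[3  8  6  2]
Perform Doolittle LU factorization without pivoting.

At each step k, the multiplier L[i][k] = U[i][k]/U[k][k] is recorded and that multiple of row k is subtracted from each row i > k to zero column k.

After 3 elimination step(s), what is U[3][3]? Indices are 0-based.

U[3][3] = 2

[col 0] pivot 4
  R1 -= 11*R0 → (0, 8, 0, 4)  (L[1][0] := 11)
  R2 -= 12*R0 → (0, 2, 6, 4)  (L[2][0] := 12)
  R3 -= 4*R0 → (0, 4, 6, 7)  (L[3][0] := 4)
[col 1] pivot 8
  R2 -= 10*R1 → (0, 0, 6, 3)  (L[2][1] := 10)
  R3 -= 7*R1 → (0, 0, 6, 5)  (L[3][1] := 7)
[col 2] pivot 6
  R3 -= 1*R2 → (0, 0, 0, 2)  (L[3][2] := 1)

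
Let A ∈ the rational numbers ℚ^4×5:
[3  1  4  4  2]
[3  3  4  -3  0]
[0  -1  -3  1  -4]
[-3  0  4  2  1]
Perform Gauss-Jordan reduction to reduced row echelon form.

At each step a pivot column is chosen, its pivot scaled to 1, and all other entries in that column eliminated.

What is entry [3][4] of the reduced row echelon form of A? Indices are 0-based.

M[3][4] = -56/17

[1] R0 /= 3  ⇒  (1, 1/3, 4/3, 4/3, 2/3)
     R1 -= 3·R0  ⇒  (0, 2, 0, -7, -2)
     R3 -= -3·R0  ⇒  (0, 1, 8, 6, 3)
[2] R1 /= 2  ⇒  (0, 1, 0, -7/2, -1)
     R0 -= 1/3·R1  ⇒  (1, 0, 4/3, 5/2, 1)
     R2 -= -1·R1  ⇒  (0, 0, -3, -5/2, -5)
     R3 -= 1·R1  ⇒  (0, 0, 8, 19/2, 4)
[3] R2 /= -3  ⇒  (0, 0, 1, 5/6, 5/3)
     R0 -= 4/3·R2  ⇒  (1, 0, 0, 25/18, -11/9)
     R3 -= 8·R2  ⇒  (0, 0, 0, 17/6, -28/3)
[4] R3 /= 17/6  ⇒  (0, 0, 0, 1, -56/17)
     R0 -= 25/18·R3  ⇒  (1, 0, 0, 0, 57/17)
     R1 -= -7/2·R3  ⇒  (0, 1, 0, 0, -213/17)
     R2 -= 5/6·R3  ⇒  (0, 0, 1, 0, 75/17)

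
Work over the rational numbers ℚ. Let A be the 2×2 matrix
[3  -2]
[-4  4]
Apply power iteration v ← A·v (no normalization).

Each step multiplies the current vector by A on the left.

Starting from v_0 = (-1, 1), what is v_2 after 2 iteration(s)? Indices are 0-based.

v_0 = (-1, 1).
v_1 = A·v_0 = (-5, 8).
v_2 = A·v_1 = (-31, 52).

v_2 = (-31, 52)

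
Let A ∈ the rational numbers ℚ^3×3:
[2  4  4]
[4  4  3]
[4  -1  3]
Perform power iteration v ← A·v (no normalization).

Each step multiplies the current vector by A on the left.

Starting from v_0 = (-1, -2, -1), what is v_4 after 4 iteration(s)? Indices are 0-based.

v_0 = (-1, -2, -1).
v_1 = A·v_0 = (-14, -15, -5).
v_2 = A·v_1 = (-108, -131, -56).
v_3 = A·v_2 = (-964, -1124, -469).
v_4 = A·v_3 = (-8300, -9759, -4139).

v_4 = (-8300, -9759, -4139)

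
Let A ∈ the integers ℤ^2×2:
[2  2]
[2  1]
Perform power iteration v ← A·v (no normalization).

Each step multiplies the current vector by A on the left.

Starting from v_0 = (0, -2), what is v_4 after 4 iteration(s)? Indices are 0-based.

v_0 = (0, -2).
v_1 = A·v_0 = (-4, -2).
v_2 = A·v_1 = (-12, -10).
v_3 = A·v_2 = (-44, -34).
v_4 = A·v_3 = (-156, -122).

v_4 = (-156, -122)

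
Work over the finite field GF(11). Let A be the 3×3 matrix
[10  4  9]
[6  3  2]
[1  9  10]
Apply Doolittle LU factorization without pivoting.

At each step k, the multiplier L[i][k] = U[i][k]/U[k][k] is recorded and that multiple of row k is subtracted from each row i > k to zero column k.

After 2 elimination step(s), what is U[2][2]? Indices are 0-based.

U[2][2] = 1

[col 0] pivot 10
  R1 -= 5*R0 → (0, 5, 1)  (L[1][0] := 5)
  R2 -= 10*R0 → (0, 2, 8)  (L[2][0] := 10)
[col 1] pivot 5
  R2 -= 7*R1 → (0, 0, 1)  (L[2][1] := 7)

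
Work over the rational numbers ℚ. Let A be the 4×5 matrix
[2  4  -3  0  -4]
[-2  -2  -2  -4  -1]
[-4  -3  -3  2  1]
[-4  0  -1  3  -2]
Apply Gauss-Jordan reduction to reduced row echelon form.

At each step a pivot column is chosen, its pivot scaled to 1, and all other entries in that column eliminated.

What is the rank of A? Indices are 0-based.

rank = 4

step 1: normalize row 0 (÷2) = (1, 2, -3/2, 0, -2)
  row 1: subtract -2×row0 = (0, 2, -5, -4, -5)
  row 2: subtract -4×row0 = (0, 5, -9, 2, -7)
  row 3: subtract -4×row0 = (0, 8, -7, 3, -10)
step 2: normalize row 1 (÷2) = (0, 1, -5/2, -2, -5/2)
  row 0: subtract 2×row1 = (1, 0, 7/2, 4, 3)
  row 2: subtract 5×row1 = (0, 0, 7/2, 12, 11/2)
  row 3: subtract 8×row1 = (0, 0, 13, 19, 10)
step 3: normalize row 2 (÷7/2) = (0, 0, 1, 24/7, 11/7)
  row 0: subtract 7/2×row2 = (1, 0, 0, -8, -5/2)
  row 1: subtract -5/2×row2 = (0, 1, 0, 46/7, 10/7)
  row 3: subtract 13×row2 = (0, 0, 0, -179/7, -73/7)
step 4: normalize row 3 (÷-179/7) = (0, 0, 0, 1, 73/179)
  row 0: subtract -8×row3 = (1, 0, 0, 0, 273/358)
  row 1: subtract 46/7×row3 = (0, 1, 0, 0, -224/179)
  row 2: subtract 24/7×row3 = (0, 0, 1, 0, 31/179)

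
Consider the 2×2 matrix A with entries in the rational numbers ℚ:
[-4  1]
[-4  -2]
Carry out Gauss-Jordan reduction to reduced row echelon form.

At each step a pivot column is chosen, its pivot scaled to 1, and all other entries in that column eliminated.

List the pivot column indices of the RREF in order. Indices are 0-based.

pivot(0,0)=-4: scale R0 → (1, -1/4)
  clear (1,0): R1 −= (-4)R0 → (0, -3)
pivot(1,1)=-3: scale R1 → (0, 1)
  clear (0,1): R0 −= (-1/4)R1 → (1, 0)

pivot columns: 0, 1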